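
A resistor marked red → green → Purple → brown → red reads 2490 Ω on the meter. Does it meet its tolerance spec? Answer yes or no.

no

Red → 2 (first significant figure)
Green → 5 (second significant figure)
Violet → 7 (third significant figure)
Brown → ×10 multiplier
Red → ±2% tolerance
257 × 10 = 2570 Ω
Allowed range: 2518.6 Ω to 2621.4 Ω.
2490 Ω lies outside that range.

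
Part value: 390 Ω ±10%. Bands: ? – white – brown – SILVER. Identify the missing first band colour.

390 Ω = 39 × 10^1.
The first band gives digit 3 of the significand, and 3 is orange.

orange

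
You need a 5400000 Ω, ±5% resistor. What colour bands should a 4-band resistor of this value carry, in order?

5400000 Ω = 54 × 10^5.
5 → green
4 → yellow
Multiplier 10^5 → green.
±5% tolerance → gold.

green, yellow, green, gold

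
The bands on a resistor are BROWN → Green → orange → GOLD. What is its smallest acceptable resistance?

Brown → 1 (first significant figure)
Green → 5 (second significant figure)
Orange → ×10^3 multiplier
Gold → ±5% tolerance
15 × 1000 = 15000 Ω
Smallest = 15000 × (1 − 5/100) = 14250 Ω.

14250 Ω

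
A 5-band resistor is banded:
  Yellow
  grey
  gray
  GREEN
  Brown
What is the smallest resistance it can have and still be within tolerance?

48312000 Ω

Yellow → 4 (first significant figure)
Grey → 8 (second significant figure)
Grey → 8 (third significant figure)
Green → ×10^5 multiplier
Brown → ±1% tolerance
488 × 100000 = 48800000 Ω
Smallest = 48800000 × (1 − 1/100) = 48312000 Ω.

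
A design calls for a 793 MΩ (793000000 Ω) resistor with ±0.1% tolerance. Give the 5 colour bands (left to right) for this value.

793000000 Ω = 793 × 10^6.
7 → violet
9 → white
3 → orange
Multiplier 10^6 → blue.
±0.1% tolerance → violet.

violet, white, orange, blue, violet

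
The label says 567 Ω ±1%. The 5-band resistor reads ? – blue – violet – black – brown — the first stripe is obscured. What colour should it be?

567 Ω = 567 × 10^0.
The first band gives digit 5 of the significand, and 5 is green.

green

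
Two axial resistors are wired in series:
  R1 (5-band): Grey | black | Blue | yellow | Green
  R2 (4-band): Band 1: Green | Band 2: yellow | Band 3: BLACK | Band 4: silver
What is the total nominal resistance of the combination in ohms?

8060054 Ω

R1: grey, black, blue → 806; yellow ×10^4 → 8060000 Ω.
R2: green, yellow → 54; black ×1 → 54 Ω.
Series: 8060000 + 54 = 8060054 Ω.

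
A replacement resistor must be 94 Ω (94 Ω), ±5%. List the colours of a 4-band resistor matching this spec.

94 Ω = 94 × 10^0.
9 → white
4 → yellow
Multiplier 10^0 → black.
±5% tolerance → gold.

white, yellow, black, gold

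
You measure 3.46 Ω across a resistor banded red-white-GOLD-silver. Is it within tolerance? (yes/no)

no

Red → 2 (first significant figure)
White → 9 (second significant figure)
Gold → ×0.1 multiplier
Silver → ±10% tolerance
29 × 0.1 = 2.9 Ω
Allowed range: 2.61 Ω to 3.19 Ω.
3.46 Ω lies outside that range.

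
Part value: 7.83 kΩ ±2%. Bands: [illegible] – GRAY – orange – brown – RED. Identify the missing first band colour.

7830 Ω = 783 × 10^1.
The first band gives digit 7 of the significand, and 7 is violet.

violet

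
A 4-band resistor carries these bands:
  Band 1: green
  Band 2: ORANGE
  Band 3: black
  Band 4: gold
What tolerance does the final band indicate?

±5%

The last band, gold, is the tolerance band.
Gold corresponds to ±5%.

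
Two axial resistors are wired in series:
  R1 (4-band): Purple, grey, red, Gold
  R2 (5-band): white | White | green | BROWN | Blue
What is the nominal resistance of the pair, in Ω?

R1: violet, grey → 78; red ×10^2 → 7800 Ω.
R2: white, white, green → 995; brown ×10 → 9950 Ω.
Series: 7800 + 9950 = 17750 Ω.

17750 Ω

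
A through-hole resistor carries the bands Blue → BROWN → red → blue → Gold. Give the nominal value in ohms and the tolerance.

Blue → 6 (first significant figure)
Brown → 1 (second significant figure)
Red → 2 (third significant figure)
Blue → ×10^6 multiplier
Gold → ±5% tolerance
612 × 1000000 = 612000000 Ω

612000000 Ω ±5%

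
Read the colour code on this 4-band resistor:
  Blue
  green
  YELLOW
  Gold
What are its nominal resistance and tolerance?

650000 Ω ±5%

Blue → 6 (first significant figure)
Green → 5 (second significant figure)
Yellow → ×10^4 multiplier
Gold → ±5% tolerance
65 × 10000 = 650000 Ω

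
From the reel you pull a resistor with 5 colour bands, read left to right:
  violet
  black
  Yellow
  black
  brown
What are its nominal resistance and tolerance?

704 Ω ±1%

Violet → 7 (first significant figure)
Black → 0 (second significant figure)
Yellow → 4 (third significant figure)
Black → ×1 multiplier
Brown → ±1% tolerance
704 × 1 = 704 Ω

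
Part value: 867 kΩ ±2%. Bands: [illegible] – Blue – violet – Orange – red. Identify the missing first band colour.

867000 Ω = 867 × 10^3.
The first band gives digit 8 of the significand, and 8 is grey.

grey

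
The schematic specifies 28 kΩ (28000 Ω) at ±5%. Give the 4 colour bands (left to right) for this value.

red, grey, orange, gold

28000 Ω = 28 × 10^3.
2 → red
8 → grey
Multiplier 10^3 → orange.
±5% tolerance → gold.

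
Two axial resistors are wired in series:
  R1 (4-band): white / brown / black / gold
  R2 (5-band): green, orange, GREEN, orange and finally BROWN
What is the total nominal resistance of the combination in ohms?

535091 Ω

R1: white, brown → 91; black ×1 → 91 Ω.
R2: green, orange, green → 535; orange ×10^3 → 535000 Ω.
Series: 91 + 535000 = 535091 Ω.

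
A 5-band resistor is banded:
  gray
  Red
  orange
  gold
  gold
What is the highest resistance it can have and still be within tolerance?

86.415 Ω

Grey → 8 (first significant figure)
Red → 2 (second significant figure)
Orange → 3 (third significant figure)
Gold → ×0.1 multiplier
Gold → ±5% tolerance
823 × 0.1 = 82.3 Ω
Highest = 82.3 × (1 + 5/100) = 86.415 Ω.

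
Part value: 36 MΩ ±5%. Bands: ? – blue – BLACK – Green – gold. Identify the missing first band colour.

36000000 Ω = 360 × 10^5.
The first band gives digit 3 of the significand, and 3 is orange.

orange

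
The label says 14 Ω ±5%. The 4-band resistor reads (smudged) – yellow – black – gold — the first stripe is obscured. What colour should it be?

14 Ω = 14 × 10^0.
The first band gives digit 1 of the significand, and 1 is brown.

brown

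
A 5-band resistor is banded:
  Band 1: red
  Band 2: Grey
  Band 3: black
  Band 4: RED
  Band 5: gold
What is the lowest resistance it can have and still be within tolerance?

26600 Ω

Red → 2 (first significant figure)
Grey → 8 (second significant figure)
Black → 0 (third significant figure)
Red → ×10^2 multiplier
Gold → ±5% tolerance
280 × 100 = 28000 Ω
Lowest = 28000 × (1 − 5/100) = 26600 Ω.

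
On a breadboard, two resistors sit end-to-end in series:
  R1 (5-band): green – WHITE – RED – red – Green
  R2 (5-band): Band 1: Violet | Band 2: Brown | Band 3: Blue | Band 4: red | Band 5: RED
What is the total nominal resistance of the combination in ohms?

130800 Ω

R1: green, white, red → 592; red ×10^2 → 59200 Ω.
R2: violet, brown, blue → 716; red ×10^2 → 71600 Ω.
Series: 59200 + 71600 = 130800 Ω.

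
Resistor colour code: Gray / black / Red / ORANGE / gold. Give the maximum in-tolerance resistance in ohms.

Grey → 8 (first significant figure)
Black → 0 (second significant figure)
Red → 2 (third significant figure)
Orange → ×10^3 multiplier
Gold → ±5% tolerance
802 × 1000 = 802000 Ω
Maximum = 802000 × (1 + 5/100) = 842100 Ω.

842100 Ω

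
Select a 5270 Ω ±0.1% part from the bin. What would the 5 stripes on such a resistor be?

5270 Ω = 527 × 10^1.
5 → green
2 → red
7 → violet
Multiplier 10^1 → brown.
±0.1% tolerance → violet.

green, red, violet, brown, violet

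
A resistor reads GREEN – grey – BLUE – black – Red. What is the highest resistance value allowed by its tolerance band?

Green → 5 (first significant figure)
Grey → 8 (second significant figure)
Blue → 6 (third significant figure)
Black → ×1 multiplier
Red → ±2% tolerance
586 × 1 = 586 Ω
Highest = 586 × (1 + 2/100) = 597.72 Ω.

597.72 Ω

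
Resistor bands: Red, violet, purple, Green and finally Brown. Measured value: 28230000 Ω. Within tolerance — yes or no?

Red → 2 (first significant figure)
Violet → 7 (second significant figure)
Violet → 7 (third significant figure)
Green → ×10^5 multiplier
Brown → ±1% tolerance
277 × 100000 = 27700000 Ω
Allowed range: 27423000 Ω to 27977000 Ω.
28230000 Ω lies outside that range.

no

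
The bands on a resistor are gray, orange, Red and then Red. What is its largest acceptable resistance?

8466 Ω

Grey → 8 (first significant figure)
Orange → 3 (second significant figure)
Red → ×10^2 multiplier
Red → ±2% tolerance
83 × 100 = 8300 Ω
Largest = 8300 × (1 + 2/100) = 8466 Ω.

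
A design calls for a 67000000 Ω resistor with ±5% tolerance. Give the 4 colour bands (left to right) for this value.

blue, violet, blue, gold

67000000 Ω = 67 × 10^6.
6 → blue
7 → violet
Multiplier 10^6 → blue.
±5% tolerance → gold.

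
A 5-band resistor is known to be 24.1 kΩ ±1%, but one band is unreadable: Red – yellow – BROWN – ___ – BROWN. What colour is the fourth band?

red

24100 Ω = 241 × 10^2.
The fourth band is the multiplier, 10^2, which is red.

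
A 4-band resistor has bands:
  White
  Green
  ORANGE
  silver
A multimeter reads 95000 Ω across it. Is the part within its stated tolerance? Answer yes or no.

White → 9 (first significant figure)
Green → 5 (second significant figure)
Orange → ×10^3 multiplier
Silver → ±10% tolerance
95 × 1000 = 95000 Ω
Allowed range: 85500 Ω to 104500 Ω.
95000 Ω lies inside that range.

yes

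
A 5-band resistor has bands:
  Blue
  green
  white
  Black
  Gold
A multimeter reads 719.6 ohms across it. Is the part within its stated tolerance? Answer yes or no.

Blue → 6 (first significant figure)
Green → 5 (second significant figure)
White → 9 (third significant figure)
Black → ×1 multiplier
Gold → ±5% tolerance
659 × 1 = 659 Ω
Allowed range: 626.05 Ω to 691.95 Ω.
719.6 ohms lies outside that range.

no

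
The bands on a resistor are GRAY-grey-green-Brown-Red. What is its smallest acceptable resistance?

8673 Ω

Grey → 8 (first significant figure)
Grey → 8 (second significant figure)
Green → 5 (third significant figure)
Brown → ×10 multiplier
Red → ±2% tolerance
885 × 10 = 8850 Ω
Smallest = 8850 × (1 − 2/100) = 8673 Ω.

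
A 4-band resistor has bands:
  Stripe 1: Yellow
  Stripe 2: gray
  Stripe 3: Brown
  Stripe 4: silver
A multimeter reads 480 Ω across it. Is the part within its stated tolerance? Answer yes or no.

Yellow → 4 (first significant figure)
Grey → 8 (second significant figure)
Brown → ×10 multiplier
Silver → ±10% tolerance
48 × 10 = 480 Ω
Allowed range: 432 Ω to 528 Ω.
480 Ω lies inside that range.

yes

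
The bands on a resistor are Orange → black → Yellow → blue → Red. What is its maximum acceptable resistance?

Orange → 3 (first significant figure)
Black → 0 (second significant figure)
Yellow → 4 (third significant figure)
Blue → ×10^6 multiplier
Red → ±2% tolerance
304 × 1000000 = 304000000 Ω
Maximum = 304000000 × (1 + 2/100) = 310080000 Ω.

310080000 Ω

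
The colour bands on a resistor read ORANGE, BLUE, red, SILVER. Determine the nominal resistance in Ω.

3600 Ω

Orange → 3 (first significant figure)
Blue → 6 (second significant figure)
Red → ×10^2 multiplier
36 × 100 = 3600 Ω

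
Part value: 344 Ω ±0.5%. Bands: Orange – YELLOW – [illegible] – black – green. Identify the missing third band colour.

yellow

344 Ω = 344 × 10^0.
The third band gives digit 4 of the significand, and 4 is yellow.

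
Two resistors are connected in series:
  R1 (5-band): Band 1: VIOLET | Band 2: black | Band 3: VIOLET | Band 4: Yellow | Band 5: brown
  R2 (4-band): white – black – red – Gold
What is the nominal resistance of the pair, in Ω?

R1: violet, black, violet → 707; yellow ×10^4 → 7070000 Ω.
R2: white, black → 90; red ×10^2 → 9000 Ω.
Series: 7070000 + 9000 = 7079000 Ω.

7079000 Ω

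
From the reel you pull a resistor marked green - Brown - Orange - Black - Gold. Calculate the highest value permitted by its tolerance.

538.65 Ω

Green → 5 (first significant figure)
Brown → 1 (second significant figure)
Orange → 3 (third significant figure)
Black → ×1 multiplier
Gold → ±5% tolerance
513 × 1 = 513 Ω
Highest = 513 × (1 + 5/100) = 538.65 Ω.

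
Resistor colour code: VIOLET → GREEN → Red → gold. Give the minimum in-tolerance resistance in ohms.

7125 Ω

Violet → 7 (first significant figure)
Green → 5 (second significant figure)
Red → ×10^2 multiplier
Gold → ±5% tolerance
75 × 100 = 7500 Ω
Minimum = 7500 × (1 − 5/100) = 7125 Ω.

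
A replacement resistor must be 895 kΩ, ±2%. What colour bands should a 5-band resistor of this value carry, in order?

grey, white, green, orange, red

895000 Ω = 895 × 10^3.
8 → grey
9 → white
5 → green
Multiplier 10^3 → orange.
±2% tolerance → red.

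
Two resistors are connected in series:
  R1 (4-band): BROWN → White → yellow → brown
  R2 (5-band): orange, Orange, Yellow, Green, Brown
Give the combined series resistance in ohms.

33590000 Ω

R1: brown, white → 19; yellow ×10^4 → 190000 Ω.
R2: orange, orange, yellow → 334; green ×10^5 → 33400000 Ω.
Series: 190000 + 33400000 = 33590000 Ω.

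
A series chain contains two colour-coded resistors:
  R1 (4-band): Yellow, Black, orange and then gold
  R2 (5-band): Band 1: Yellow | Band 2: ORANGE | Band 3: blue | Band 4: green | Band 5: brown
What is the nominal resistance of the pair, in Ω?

R1: yellow, black → 40; orange ×10^3 → 40000 Ω.
R2: yellow, orange, blue → 436; green ×10^5 → 43600000 Ω.
Series: 40000 + 43600000 = 43640000 Ω.

43640000 Ω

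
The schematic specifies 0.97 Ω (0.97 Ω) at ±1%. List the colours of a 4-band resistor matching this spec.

white, violet, silver, brown

0.97 Ω = 97 × 10^-2.
9 → white
7 → violet
Multiplier 10^-2 → silver.
±1% tolerance → brown.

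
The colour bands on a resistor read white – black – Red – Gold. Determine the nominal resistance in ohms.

White → 9 (first significant figure)
Black → 0 (second significant figure)
Red → ×10^2 multiplier
90 × 100 = 9000 Ω

9000 Ω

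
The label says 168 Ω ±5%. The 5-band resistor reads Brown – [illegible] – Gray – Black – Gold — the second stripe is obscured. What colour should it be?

168 Ω = 168 × 10^0.
The second band gives digit 6 of the significand, and 6 is blue.

blue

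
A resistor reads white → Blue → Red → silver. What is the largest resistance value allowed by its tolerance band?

10560 Ω

White → 9 (first significant figure)
Blue → 6 (second significant figure)
Red → ×10^2 multiplier
Silver → ±10% tolerance
96 × 100 = 9600 Ω
Largest = 9600 × (1 + 10/100) = 10560 Ω.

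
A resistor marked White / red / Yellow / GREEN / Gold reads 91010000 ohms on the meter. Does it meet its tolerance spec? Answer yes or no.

White → 9 (first significant figure)
Red → 2 (second significant figure)
Yellow → 4 (third significant figure)
Green → ×10^5 multiplier
Gold → ±5% tolerance
924 × 100000 = 92400000 Ω
Allowed range: 87780000 Ω to 97020000 Ω.
91010000 ohms lies inside that range.

yes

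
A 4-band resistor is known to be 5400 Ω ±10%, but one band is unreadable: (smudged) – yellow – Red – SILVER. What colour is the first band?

green

5400 Ω = 54 × 10^2.
The first band gives digit 5 of the significand, and 5 is green.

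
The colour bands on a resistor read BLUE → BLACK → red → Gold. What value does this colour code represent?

6000 Ω

Blue → 6 (first significant figure)
Black → 0 (second significant figure)
Red → ×10^2 multiplier
60 × 100 = 6000 Ω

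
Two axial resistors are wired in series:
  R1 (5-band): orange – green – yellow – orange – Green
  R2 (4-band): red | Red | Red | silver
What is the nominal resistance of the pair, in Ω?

R1: orange, green, yellow → 354; orange ×10^3 → 354000 Ω.
R2: red, red → 22; red ×10^2 → 2200 Ω.
Series: 354000 + 2200 = 356200 Ω.

356200 Ω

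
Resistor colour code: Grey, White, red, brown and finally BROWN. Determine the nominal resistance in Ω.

8920 Ω

Grey → 8 (first significant figure)
White → 9 (second significant figure)
Red → 2 (third significant figure)
Brown → ×10 multiplier
892 × 10 = 8920 Ω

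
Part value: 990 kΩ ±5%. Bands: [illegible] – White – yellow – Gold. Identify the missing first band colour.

990000 Ω = 99 × 10^4.
The first band gives digit 9 of the significand, and 9 is white.

white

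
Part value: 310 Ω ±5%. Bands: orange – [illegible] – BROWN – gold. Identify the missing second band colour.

brown

310 Ω = 31 × 10^1.
The second band gives digit 1 of the significand, and 1 is brown.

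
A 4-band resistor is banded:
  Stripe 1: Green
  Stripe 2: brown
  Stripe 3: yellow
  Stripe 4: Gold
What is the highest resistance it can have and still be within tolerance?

Green → 5 (first significant figure)
Brown → 1 (second significant figure)
Yellow → ×10^4 multiplier
Gold → ±5% tolerance
51 × 10000 = 510000 Ω
Highest = 510000 × (1 + 5/100) = 535500 Ω.

535500 Ω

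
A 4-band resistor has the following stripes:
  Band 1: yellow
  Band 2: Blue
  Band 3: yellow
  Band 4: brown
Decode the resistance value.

460000 Ω

Yellow → 4 (first significant figure)
Blue → 6 (second significant figure)
Yellow → ×10^4 multiplier
46 × 10000 = 460000 Ω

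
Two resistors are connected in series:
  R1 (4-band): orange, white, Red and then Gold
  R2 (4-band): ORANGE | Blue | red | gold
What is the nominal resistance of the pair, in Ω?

7500 Ω

R1: orange, white → 39; red ×10^2 → 3900 Ω.
R2: orange, blue → 36; red ×10^2 → 3600 Ω.
Series: 3900 + 3600 = 7500 Ω.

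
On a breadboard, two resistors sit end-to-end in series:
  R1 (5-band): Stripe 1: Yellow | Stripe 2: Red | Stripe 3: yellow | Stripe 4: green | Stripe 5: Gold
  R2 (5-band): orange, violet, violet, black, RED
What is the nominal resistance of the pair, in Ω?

R1: yellow, red, yellow → 424; green ×10^5 → 42400000 Ω.
R2: orange, violet, violet → 377; black ×1 → 377 Ω.
Series: 42400000 + 377 = 42400377 Ω.

42400377 Ω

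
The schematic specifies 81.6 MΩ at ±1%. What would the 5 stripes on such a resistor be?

grey, brown, blue, green, brown

81600000 Ω = 816 × 10^5.
8 → grey
1 → brown
6 → blue
Multiplier 10^5 → green.
±1% tolerance → brown.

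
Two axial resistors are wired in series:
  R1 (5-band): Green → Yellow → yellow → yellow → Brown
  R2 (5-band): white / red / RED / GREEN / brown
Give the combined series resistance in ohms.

R1: green, yellow, yellow → 544; yellow ×10^4 → 5440000 Ω.
R2: white, red, red → 922; green ×10^5 → 92200000 Ω.
Series: 5440000 + 92200000 = 97640000 Ω.

97640000 Ω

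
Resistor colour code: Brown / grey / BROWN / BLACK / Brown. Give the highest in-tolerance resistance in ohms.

182.81 Ω

Brown → 1 (first significant figure)
Grey → 8 (second significant figure)
Brown → 1 (third significant figure)
Black → ×1 multiplier
Brown → ±1% tolerance
181 × 1 = 181 Ω
Highest = 181 × (1 + 1/100) = 182.81 Ω.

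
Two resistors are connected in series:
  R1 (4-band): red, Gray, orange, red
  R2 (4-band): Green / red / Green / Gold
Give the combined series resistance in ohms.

R1: red, grey → 28; orange ×10^3 → 28000 Ω.
R2: green, red → 52; green ×10^5 → 5200000 Ω.
Series: 28000 + 5200000 = 5228000 Ω.

5228000 Ω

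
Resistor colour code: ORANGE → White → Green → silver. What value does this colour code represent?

3900000 Ω

Orange → 3 (first significant figure)
White → 9 (second significant figure)
Green → ×10^5 multiplier
39 × 100000 = 3900000 Ω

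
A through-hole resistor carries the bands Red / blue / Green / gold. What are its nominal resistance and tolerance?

Red → 2 (first significant figure)
Blue → 6 (second significant figure)
Green → ×10^5 multiplier
Gold → ±5% tolerance
26 × 100000 = 2600000 Ω

2600000 Ω ±5%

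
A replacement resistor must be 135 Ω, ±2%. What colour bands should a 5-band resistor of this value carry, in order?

brown, orange, green, black, red

135 Ω = 135 × 10^0.
1 → brown
3 → orange
5 → green
Multiplier 10^0 → black.
±2% tolerance → red.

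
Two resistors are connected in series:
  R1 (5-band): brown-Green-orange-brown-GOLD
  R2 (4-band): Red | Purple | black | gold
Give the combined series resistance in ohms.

R1: brown, green, orange → 153; brown ×10 → 1530 Ω.
R2: red, violet → 27; black ×1 → 27 Ω.
Series: 1530 + 27 = 1557 Ω.

1557 Ω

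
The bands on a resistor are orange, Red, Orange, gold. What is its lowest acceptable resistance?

30400 Ω

Orange → 3 (first significant figure)
Red → 2 (second significant figure)
Orange → ×10^3 multiplier
Gold → ±5% tolerance
32 × 1000 = 32000 Ω
Lowest = 32000 × (1 − 5/100) = 30400 Ω.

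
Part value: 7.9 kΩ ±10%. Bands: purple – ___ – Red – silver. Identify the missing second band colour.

white

7900 Ω = 79 × 10^2.
The second band gives digit 9 of the significand, and 9 is white.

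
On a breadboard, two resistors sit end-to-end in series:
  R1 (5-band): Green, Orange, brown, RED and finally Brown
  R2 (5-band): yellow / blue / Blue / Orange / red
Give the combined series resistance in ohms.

519100 Ω

R1: green, orange, brown → 531; red ×10^2 → 53100 Ω.
R2: yellow, blue, blue → 466; orange ×10^3 → 466000 Ω.
Series: 53100 + 466000 = 519100 Ω.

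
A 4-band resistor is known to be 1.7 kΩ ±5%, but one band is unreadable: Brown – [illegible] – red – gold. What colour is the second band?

1700 Ω = 17 × 10^2.
The second band gives digit 7 of the significand, and 7 is violet.

violet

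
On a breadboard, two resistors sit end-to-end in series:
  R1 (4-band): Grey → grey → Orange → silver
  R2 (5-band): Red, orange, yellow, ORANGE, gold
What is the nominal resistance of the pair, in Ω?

R1: grey, grey → 88; orange ×10^3 → 88000 Ω.
R2: red, orange, yellow → 234; orange ×10^3 → 234000 Ω.
Series: 88000 + 234000 = 322000 Ω.

322000 Ω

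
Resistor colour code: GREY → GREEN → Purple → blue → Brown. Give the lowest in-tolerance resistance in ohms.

Grey → 8 (first significant figure)
Green → 5 (second significant figure)
Violet → 7 (third significant figure)
Blue → ×10^6 multiplier
Brown → ±1% tolerance
857 × 1000000 = 857000000 Ω
Lowest = 857000000 × (1 − 1/100) = 848430000 Ω.

848430000 Ω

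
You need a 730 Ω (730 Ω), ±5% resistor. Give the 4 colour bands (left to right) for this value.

violet, orange, brown, gold

730 Ω = 73 × 10^1.
7 → violet
3 → orange
Multiplier 10^1 → brown.
±5% tolerance → gold.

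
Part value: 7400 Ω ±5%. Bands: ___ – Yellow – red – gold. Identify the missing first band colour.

7400 Ω = 74 × 10^2.
The first band gives digit 7 of the significand, and 7 is violet.

violet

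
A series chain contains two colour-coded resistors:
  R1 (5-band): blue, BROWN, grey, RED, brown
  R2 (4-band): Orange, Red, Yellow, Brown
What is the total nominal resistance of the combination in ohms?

381800 Ω

R1: blue, brown, grey → 618; red ×10^2 → 61800 Ω.
R2: orange, red → 32; yellow ×10^4 → 320000 Ω.
Series: 61800 + 320000 = 381800 Ω.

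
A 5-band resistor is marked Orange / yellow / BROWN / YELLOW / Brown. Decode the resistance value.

3410000 Ω

Orange → 3 (first significant figure)
Yellow → 4 (second significant figure)
Brown → 1 (third significant figure)
Yellow → ×10^4 multiplier
341 × 10000 = 3410000 Ω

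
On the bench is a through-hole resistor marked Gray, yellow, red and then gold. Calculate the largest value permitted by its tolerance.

8820 Ω

Grey → 8 (first significant figure)
Yellow → 4 (second significant figure)
Red → ×10^2 multiplier
Gold → ±5% tolerance
84 × 100 = 8400 Ω
Largest = 8400 × (1 + 5/100) = 8820 Ω.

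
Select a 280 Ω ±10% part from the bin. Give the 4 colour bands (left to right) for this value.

red, grey, brown, silver

280 Ω = 28 × 10^1.
2 → red
8 → grey
Multiplier 10^1 → brown.
±10% tolerance → silver.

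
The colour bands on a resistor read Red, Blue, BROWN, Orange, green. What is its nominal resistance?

261000 Ω

Red → 2 (first significant figure)
Blue → 6 (second significant figure)
Brown → 1 (third significant figure)
Orange → ×10^3 multiplier
261 × 1000 = 261000 Ω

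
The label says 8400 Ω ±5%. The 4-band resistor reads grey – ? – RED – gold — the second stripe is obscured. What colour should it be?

8400 Ω = 84 × 10^2.
The second band gives digit 4 of the significand, and 4 is yellow.

yellow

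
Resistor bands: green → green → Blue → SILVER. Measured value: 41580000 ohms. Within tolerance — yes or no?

Green → 5 (first significant figure)
Green → 5 (second significant figure)
Blue → ×10^6 multiplier
Silver → ±10% tolerance
55 × 1000000 = 55000000 Ω
Allowed range: 49500000 Ω to 60500000 Ω.
41580000 ohms lies outside that range.

no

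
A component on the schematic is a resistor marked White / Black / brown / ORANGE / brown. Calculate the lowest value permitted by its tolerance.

White → 9 (first significant figure)
Black → 0 (second significant figure)
Brown → 1 (third significant figure)
Orange → ×10^3 multiplier
Brown → ±1% tolerance
901 × 1000 = 901000 Ω
Lowest = 901000 × (1 − 1/100) = 891990 Ω.

891990 Ω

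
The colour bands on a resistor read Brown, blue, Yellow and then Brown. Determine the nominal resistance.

Brown → 1 (first significant figure)
Blue → 6 (second significant figure)
Yellow → ×10^4 multiplier
16 × 10000 = 160000 Ω

160000 Ω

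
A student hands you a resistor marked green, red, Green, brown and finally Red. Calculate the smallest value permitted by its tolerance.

Green → 5 (first significant figure)
Red → 2 (second significant figure)
Green → 5 (third significant figure)
Brown → ×10 multiplier
Red → ±2% tolerance
525 × 10 = 5250 Ω
Smallest = 5250 × (1 − 2/100) = 5145 Ω.

5145 Ω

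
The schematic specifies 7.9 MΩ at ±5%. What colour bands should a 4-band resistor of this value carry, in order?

7900000 Ω = 79 × 10^5.
7 → violet
9 → white
Multiplier 10^5 → green.
±5% tolerance → gold.

violet, white, green, gold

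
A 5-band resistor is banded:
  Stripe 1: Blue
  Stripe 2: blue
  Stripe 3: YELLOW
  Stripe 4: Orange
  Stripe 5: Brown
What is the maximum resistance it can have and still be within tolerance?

670640 Ω

Blue → 6 (first significant figure)
Blue → 6 (second significant figure)
Yellow → 4 (third significant figure)
Orange → ×10^3 multiplier
Brown → ±1% tolerance
664 × 1000 = 664000 Ω
Maximum = 664000 × (1 + 1/100) = 670640 Ω.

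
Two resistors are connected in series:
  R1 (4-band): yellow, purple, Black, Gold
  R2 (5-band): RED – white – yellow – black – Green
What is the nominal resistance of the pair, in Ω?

341 Ω

R1: yellow, violet → 47; black ×1 → 47 Ω.
R2: red, white, yellow → 294; black ×1 → 294 Ω.
Series: 47 + 294 = 341 Ω.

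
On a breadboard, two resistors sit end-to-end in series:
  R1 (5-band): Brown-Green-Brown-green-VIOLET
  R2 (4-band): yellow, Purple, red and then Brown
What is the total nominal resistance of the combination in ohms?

R1: brown, green, brown → 151; green ×10^5 → 15100000 Ω.
R2: yellow, violet → 47; red ×10^2 → 4700 Ω.
Series: 15100000 + 4700 = 15104700 Ω.

15104700 Ω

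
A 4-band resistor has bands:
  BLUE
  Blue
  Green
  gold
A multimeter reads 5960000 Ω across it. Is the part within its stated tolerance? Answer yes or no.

no

Blue → 6 (first significant figure)
Blue → 6 (second significant figure)
Green → ×10^5 multiplier
Gold → ±5% tolerance
66 × 100000 = 6600000 Ω
Allowed range: 6270000 Ω to 6930000 Ω.
5960000 Ω lies outside that range.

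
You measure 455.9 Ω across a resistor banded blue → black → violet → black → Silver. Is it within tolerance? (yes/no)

Blue → 6 (first significant figure)
Black → 0 (second significant figure)
Violet → 7 (third significant figure)
Black → ×1 multiplier
Silver → ±10% tolerance
607 × 1 = 607 Ω
Allowed range: 546.3 Ω to 667.7 Ω.
455.9 Ω lies outside that range.

no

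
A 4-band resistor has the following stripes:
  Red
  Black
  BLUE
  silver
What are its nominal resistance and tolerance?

20000000 Ω ±10%

Red → 2 (first significant figure)
Black → 0 (second significant figure)
Blue → ×10^6 multiplier
Silver → ±10% tolerance
20 × 1000000 = 20000000 Ω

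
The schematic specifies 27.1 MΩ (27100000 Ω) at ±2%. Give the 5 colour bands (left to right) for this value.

27100000 Ω = 271 × 10^5.
2 → red
7 → violet
1 → brown
Multiplier 10^5 → green.
±2% tolerance → red.

red, violet, brown, green, red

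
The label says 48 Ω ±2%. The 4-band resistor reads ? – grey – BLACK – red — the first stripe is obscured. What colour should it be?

yellow

48 Ω = 48 × 10^0.
The first band gives digit 4 of the significand, and 4 is yellow.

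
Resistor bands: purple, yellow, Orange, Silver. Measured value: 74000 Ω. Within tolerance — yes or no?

Violet → 7 (first significant figure)
Yellow → 4 (second significant figure)
Orange → ×10^3 multiplier
Silver → ±10% tolerance
74 × 1000 = 74000 Ω
Allowed range: 66600 Ω to 81400 Ω.
74000 Ω lies inside that range.

yes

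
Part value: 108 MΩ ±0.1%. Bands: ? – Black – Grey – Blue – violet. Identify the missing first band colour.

brown

108000000 Ω = 108 × 10^6.
The first band gives digit 1 of the significand, and 1 is brown.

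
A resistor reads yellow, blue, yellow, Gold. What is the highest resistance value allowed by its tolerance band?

483000 Ω

Yellow → 4 (first significant figure)
Blue → 6 (second significant figure)
Yellow → ×10^4 multiplier
Gold → ±5% tolerance
46 × 10000 = 460000 Ω
Highest = 460000 × (1 + 5/100) = 483000 Ω.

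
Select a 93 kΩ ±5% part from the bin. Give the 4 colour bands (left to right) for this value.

93000 Ω = 93 × 10^3.
9 → white
3 → orange
Multiplier 10^3 → orange.
±5% tolerance → gold.

white, orange, orange, gold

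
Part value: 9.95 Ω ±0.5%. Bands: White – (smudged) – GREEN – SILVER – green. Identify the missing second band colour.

9.95 Ω = 995 × 10^-2.
The second band gives digit 9 of the significand, and 9 is white.

white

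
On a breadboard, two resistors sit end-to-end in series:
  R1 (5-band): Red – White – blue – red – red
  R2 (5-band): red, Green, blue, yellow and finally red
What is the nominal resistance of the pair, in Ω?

R1: red, white, blue → 296; red ×10^2 → 29600 Ω.
R2: red, green, blue → 256; yellow ×10^4 → 2560000 Ω.
Series: 29600 + 2560000 = 2589600 Ω.

2589600 Ω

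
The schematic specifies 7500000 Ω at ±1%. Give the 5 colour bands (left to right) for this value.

7500000 Ω = 750 × 10^4.
7 → violet
5 → green
0 → black
Multiplier 10^4 → yellow.
±1% tolerance → brown.

violet, green, black, yellow, brown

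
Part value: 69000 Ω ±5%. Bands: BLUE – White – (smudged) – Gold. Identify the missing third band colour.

orange

69000 Ω = 69 × 10^3.
The third band is the multiplier, 10^3, which is orange.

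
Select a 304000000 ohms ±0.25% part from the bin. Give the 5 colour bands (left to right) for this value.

304000000 Ω = 304 × 10^6.
3 → orange
0 → black
4 → yellow
Multiplier 10^6 → blue.
±0.25% tolerance → blue.

orange, black, yellow, blue, blue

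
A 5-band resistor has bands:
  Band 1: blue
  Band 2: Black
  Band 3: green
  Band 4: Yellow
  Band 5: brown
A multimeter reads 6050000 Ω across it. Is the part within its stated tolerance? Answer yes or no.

Blue → 6 (first significant figure)
Black → 0 (second significant figure)
Green → 5 (third significant figure)
Yellow → ×10^4 multiplier
Brown → ±1% tolerance
605 × 10000 = 6050000 Ω
Allowed range: 5989500 Ω to 6110500 Ω.
6050000 Ω lies inside that range.

yes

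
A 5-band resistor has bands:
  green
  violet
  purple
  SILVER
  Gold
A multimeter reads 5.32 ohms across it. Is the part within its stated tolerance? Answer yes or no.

Green → 5 (first significant figure)
Violet → 7 (second significant figure)
Violet → 7 (third significant figure)
Silver → ×0.01 multiplier
Gold → ±5% tolerance
577 × 0.01 = 5.77 Ω
Allowed range: 5.4815 Ω to 6.0585 Ω.
5.32 ohms lies outside that range.

no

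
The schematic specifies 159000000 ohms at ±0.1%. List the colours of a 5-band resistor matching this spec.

159000000 Ω = 159 × 10^6.
1 → brown
5 → green
9 → white
Multiplier 10^6 → blue.
±0.1% tolerance → violet.

brown, green, white, blue, violet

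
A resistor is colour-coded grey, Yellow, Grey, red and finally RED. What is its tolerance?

The last band, red, is the tolerance band.
Red corresponds to ±2%.

±2%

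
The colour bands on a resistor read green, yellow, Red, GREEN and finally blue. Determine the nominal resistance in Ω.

54200000 Ω

Green → 5 (first significant figure)
Yellow → 4 (second significant figure)
Red → 2 (third significant figure)
Green → ×10^5 multiplier
542 × 100000 = 54200000 Ω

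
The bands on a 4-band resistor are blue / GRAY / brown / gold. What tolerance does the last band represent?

±5%

The last band, gold, is the tolerance band.
Gold corresponds to ±5%.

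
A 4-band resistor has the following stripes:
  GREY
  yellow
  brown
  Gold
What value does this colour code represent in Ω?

840 Ω

Grey → 8 (first significant figure)
Yellow → 4 (second significant figure)
Brown → ×10 multiplier
84 × 10 = 840 Ω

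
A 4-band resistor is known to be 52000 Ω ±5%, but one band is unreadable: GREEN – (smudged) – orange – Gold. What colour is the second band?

52000 Ω = 52 × 10^3.
The second band gives digit 2 of the significand, and 2 is red.

red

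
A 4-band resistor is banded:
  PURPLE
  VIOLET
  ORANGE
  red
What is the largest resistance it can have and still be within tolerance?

78540 Ω

Violet → 7 (first significant figure)
Violet → 7 (second significant figure)
Orange → ×10^3 multiplier
Red → ±2% tolerance
77 × 1000 = 77000 Ω
Largest = 77000 × (1 + 2/100) = 78540 Ω.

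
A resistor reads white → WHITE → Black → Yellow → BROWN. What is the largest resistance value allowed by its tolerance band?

9999000 Ω

White → 9 (first significant figure)
White → 9 (second significant figure)
Black → 0 (third significant figure)
Yellow → ×10^4 multiplier
Brown → ±1% tolerance
990 × 10000 = 9900000 Ω
Largest = 9900000 × (1 + 1/100) = 9999000 Ω.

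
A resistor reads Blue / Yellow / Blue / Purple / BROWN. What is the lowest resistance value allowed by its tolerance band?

6395400000 Ω

Blue → 6 (first significant figure)
Yellow → 4 (second significant figure)
Blue → 6 (third significant figure)
Violet → ×10^7 multiplier
Brown → ±1% tolerance
646 × 10000000 = 6460000000 Ω
Lowest = 6460000000 × (1 − 1/100) = 6395400000 Ω.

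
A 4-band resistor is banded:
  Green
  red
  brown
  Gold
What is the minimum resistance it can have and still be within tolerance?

Green → 5 (first significant figure)
Red → 2 (second significant figure)
Brown → ×10 multiplier
Gold → ±5% tolerance
52 × 10 = 520 Ω
Minimum = 520 × (1 − 5/100) = 494 Ω.

494 Ω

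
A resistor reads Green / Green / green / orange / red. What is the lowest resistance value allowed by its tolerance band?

Green → 5 (first significant figure)
Green → 5 (second significant figure)
Green → 5 (third significant figure)
Orange → ×10^3 multiplier
Red → ±2% tolerance
555 × 1000 = 555000 Ω
Lowest = 555000 × (1 − 2/100) = 543900 Ω.

543900 Ω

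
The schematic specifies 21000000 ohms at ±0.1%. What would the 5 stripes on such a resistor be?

21000000 Ω = 210 × 10^5.
2 → red
1 → brown
0 → black
Multiplier 10^5 → green.
±0.1% tolerance → violet.

red, brown, black, green, violet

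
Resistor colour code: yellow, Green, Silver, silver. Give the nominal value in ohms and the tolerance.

Yellow → 4 (first significant figure)
Green → 5 (second significant figure)
Silver → ×0.01 multiplier
Silver → ±10% tolerance
45 × 0.01 = 0.45 Ω

0.45 Ω ±10%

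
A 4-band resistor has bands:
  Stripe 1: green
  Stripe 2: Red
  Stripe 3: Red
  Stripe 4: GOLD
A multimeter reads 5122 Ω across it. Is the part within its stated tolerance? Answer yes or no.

Green → 5 (first significant figure)
Red → 2 (second significant figure)
Red → ×10^2 multiplier
Gold → ±5% tolerance
52 × 100 = 5200 Ω
Allowed range: 4940 Ω to 5460 Ω.
5122 Ω lies inside that range.

yes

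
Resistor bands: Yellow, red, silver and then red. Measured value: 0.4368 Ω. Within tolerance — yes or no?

no

Yellow → 4 (first significant figure)
Red → 2 (second significant figure)
Silver → ×0.01 multiplier
Red → ±2% tolerance
42 × 0.01 = 0.42 Ω
Allowed range: 0.4116 Ω to 0.4284 Ω.
0.4368 Ω lies outside that range.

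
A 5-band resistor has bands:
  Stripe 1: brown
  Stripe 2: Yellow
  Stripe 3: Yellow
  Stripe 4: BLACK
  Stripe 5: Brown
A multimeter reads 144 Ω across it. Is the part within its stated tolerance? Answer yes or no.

Brown → 1 (first significant figure)
Yellow → 4 (second significant figure)
Yellow → 4 (third significant figure)
Black → ×1 multiplier
Brown → ±1% tolerance
144 × 1 = 144 Ω
Allowed range: 142.56 Ω to 145.44 Ω.
144 Ω lies inside that range.

yes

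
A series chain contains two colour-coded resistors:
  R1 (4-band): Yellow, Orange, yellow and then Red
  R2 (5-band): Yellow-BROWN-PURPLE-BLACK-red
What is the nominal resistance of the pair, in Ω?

430417 Ω

R1: yellow, orange → 43; yellow ×10^4 → 430000 Ω.
R2: yellow, brown, violet → 417; black ×1 → 417 Ω.
Series: 430000 + 417 = 430417 Ω.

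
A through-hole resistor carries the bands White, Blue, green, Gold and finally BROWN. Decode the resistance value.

White → 9 (first significant figure)
Blue → 6 (second significant figure)
Green → 5 (third significant figure)
Gold → ×0.1 multiplier
965 × 0.1 = 96.5 Ω

96.5 Ω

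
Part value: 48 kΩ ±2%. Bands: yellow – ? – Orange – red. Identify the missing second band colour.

48000 Ω = 48 × 10^3.
The second band gives digit 8 of the significand, and 8 is grey.

grey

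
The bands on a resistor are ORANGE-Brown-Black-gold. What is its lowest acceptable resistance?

Orange → 3 (first significant figure)
Brown → 1 (second significant figure)
Black → ×1 multiplier
Gold → ±5% tolerance
31 × 1 = 31 Ω
Lowest = 31 × (1 − 5/100) = 29.45 Ω.

29.45 Ω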